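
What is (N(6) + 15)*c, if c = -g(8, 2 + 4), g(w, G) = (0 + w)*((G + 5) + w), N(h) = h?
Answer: -3192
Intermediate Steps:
g(w, G) = w*(5 + G + w) (g(w, G) = w*((5 + G) + w) = w*(5 + G + w))
c = -152 (c = -8*(5 + (2 + 4) + 8) = -8*(5 + 6 + 8) = -8*19 = -1*152 = -152)
(N(6) + 15)*c = (6 + 15)*(-152) = 21*(-152) = -3192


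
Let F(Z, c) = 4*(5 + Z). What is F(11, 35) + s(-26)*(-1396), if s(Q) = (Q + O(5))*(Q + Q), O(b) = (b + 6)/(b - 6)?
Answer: -2685840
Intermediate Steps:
F(Z, c) = 20 + 4*Z
O(b) = (6 + b)/(-6 + b)
s(Q) = 2*Q*(-11 + Q) (s(Q) = (Q + (6 + 5)/(-6 + 5))*(Q + Q) = (Q + 11/(-1))*(2*Q) = (Q - 1*11)*(2*Q) = (Q - 11)*(2*Q) = (-11 + Q)*(2*Q) = 2*Q*(-11 + Q))
F(11, 35) + s(-26)*(-1396) = (20 + 4*11) + (2*(-26)*(-11 - 26))*(-1396) = (20 + 44) + (2*(-26)*(-37))*(-1396) = 64 + 1924*(-1396) = 64 - 2685904 = -2685840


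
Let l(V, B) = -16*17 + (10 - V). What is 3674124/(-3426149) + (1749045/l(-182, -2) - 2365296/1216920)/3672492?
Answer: -11007531223318373381/10207934488714914240 ≈ -1.0783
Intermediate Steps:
l(V, B) = -262 - V (l(V, B) = -272 + (10 - V) = -262 - V)
3674124/(-3426149) + (1749045/l(-182, -2) - 2365296/1216920)/3672492 = 3674124/(-3426149) + (1749045/(-262 - 1*(-182)) - 2365296/1216920)/3672492 = 3674124*(-1/3426149) + (1749045/(-262 + 182) - 2365296*1/1216920)*(1/3672492) = -3674124/3426149 + (1749045/(-80) - 98554/50705)*(1/3672492) = -3674124/3426149 + (1749045*(-1/80) - 98554/50705)*(1/3672492) = -3674124/3426149 + (-349809/16 - 98554/50705)*(1/3672492) = -3674124/3426149 - 17738642209/811280*1/3672492 = -3674124/3426149 - 17738642209/2979419309760 = -11007531223318373381/10207934488714914240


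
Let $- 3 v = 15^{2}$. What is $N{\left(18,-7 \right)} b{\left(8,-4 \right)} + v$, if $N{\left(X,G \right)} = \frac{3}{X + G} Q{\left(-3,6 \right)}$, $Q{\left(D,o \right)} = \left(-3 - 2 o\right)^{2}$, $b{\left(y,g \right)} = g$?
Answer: $- \frac{3525}{11} \approx -320.45$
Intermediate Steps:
$v = -75$ ($v = - \frac{15^{2}}{3} = \left(- \frac{1}{3}\right) 225 = -75$)
$N{\left(X,G \right)} = \frac{675}{G + X}$ ($N{\left(X,G \right)} = \frac{3}{X + G} \left(3 + 2 \cdot 6\right)^{2} = \frac{3}{G + X} \left(3 + 12\right)^{2} = \frac{3}{G + X} 15^{2} = \frac{3}{G + X} 225 = \frac{675}{G + X}$)
$N{\left(18,-7 \right)} b{\left(8,-4 \right)} + v = \frac{675}{-7 + 18} \left(-4\right) - 75 = \frac{675}{11} \left(-4\right) - 75 = - \frac{2700}{11} - 75 = - \frac{3525}{11}$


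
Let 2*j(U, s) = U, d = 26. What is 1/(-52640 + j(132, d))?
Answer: -1/52574 ≈ -1.9021e-5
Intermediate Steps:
j(U, s) = U/2
1/(-52640 + j(132, d)) = 1/(-52640 + (½)*132) = 1/(-52640 + 66) = 1/(-52574) = -1/52574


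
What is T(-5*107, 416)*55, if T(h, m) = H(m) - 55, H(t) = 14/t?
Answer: -628815/208 ≈ -3023.1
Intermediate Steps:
T(h, m) = -55 + 14/m (T(h, m) = 14/m - 55 = -55 + 14/m)
T(-5*107, 416)*55 = (-55 + 14/416)*55 = (-55 + 14*(1/416))*55 = (-55 + 7/208)*55 = -11433/208*55 = -628815/208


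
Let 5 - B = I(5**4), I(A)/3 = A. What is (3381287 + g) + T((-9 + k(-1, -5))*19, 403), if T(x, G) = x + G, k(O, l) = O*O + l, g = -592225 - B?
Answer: 2791088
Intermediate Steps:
I(A) = 3*A
B = -1870 (B = 5 - 3*5**4 = 5 - 3*625 = 5 - 1*1875 = 5 - 1875 = -1870)
g = -590355 (g = -592225 - 1*(-1870) = -592225 + 1870 = -590355)
k(O, l) = l + O**2 (k(O, l) = O**2 + l = l + O**2)
T(x, G) = G + x
(3381287 + g) + T((-9 + k(-1, -5))*19, 403) = (3381287 - 590355) + (403 + (-9 + (-5 + (-1)**2))*19) = 2790932 + (403 + (-9 + (-5 + 1))*19) = 2790932 + (403 + (-9 - 4)*19) = 2790932 + (403 - 13*19) = 2790932 + (403 - 247) = 2790932 + 156 = 2791088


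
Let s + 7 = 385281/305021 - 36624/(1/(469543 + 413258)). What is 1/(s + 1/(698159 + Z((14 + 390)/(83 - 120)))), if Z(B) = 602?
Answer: -213136778981/6891075213237778334349 ≈ -3.0929e-11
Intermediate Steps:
s = -9861848633850170/305021 (s = -7 + (385281/305021 - 36624/(1/(469543 + 413258))) = -7 + (385281*(1/305021) - 36624/(1/882801)) = -7 + (385281/305021 - 36624/1/882801) = -7 + (385281/305021 - 36624*882801) = -7 + (385281/305021 - 32331703824) = -7 - 9861848631715023/305021 = -9861848633850170/305021 ≈ -3.2332e+10)
1/(s + 1/(698159 + Z((14 + 390)/(83 - 120)))) = 1/(-9861848633850170/305021 + 1/(698159 + 602)) = 1/(-9861848633850170/305021 + 1/698761) = 1/(-6891075213237778334349/213136778981) = -213136778981/6891075213237778334349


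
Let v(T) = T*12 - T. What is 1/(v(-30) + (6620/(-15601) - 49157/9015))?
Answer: -140643015/47238772607 ≈ -0.0029773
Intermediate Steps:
v(T) = 11*T (v(T) = 12*T - T = 11*T)
1/(v(-30) + (6620/(-15601) - 49157/9015)) = 1/(11*(-30) + (6620/(-15601) - 49157/9015)) = 1/(-330 + (6620*(-1/15601) - 49157*1/9015)) = 1/(-330 + (-6620/15601 - 49157/9015)) = 1/(-330 - 826577657/140643015) = 1/(-47238772607/140643015) = -140643015/47238772607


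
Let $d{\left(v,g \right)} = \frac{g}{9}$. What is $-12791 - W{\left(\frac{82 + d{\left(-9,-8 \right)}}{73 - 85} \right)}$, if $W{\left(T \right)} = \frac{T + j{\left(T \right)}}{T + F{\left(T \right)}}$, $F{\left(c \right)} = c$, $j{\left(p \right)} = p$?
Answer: $-12792$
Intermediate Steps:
$d{\left(v,g \right)} = \frac{g}{9}$ ($d{\left(v,g \right)} = g \frac{1}{9} = \frac{g}{9}$)
$W{\left(T \right)} = 1$ ($W{\left(T \right)} = \frac{T + T}{T + T} = \frac{2 T}{2 T} = 2 T \frac{1}{2 T} = 1$)
$-12791 - W{\left(\frac{82 + d{\left(-9,-8 \right)}}{73 - 85} \right)} = -12791 - 1 = -12792$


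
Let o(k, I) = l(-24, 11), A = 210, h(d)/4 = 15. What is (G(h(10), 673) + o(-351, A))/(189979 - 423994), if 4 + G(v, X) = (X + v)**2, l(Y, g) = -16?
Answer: -537269/234015 ≈ -2.2959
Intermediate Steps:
h(d) = 60 (h(d) = 4*15 = 60)
o(k, I) = -16
G(v, X) = -4 + (X + v)**2
(G(h(10), 673) + o(-351, A))/(189979 - 423994) = ((-4 + (673 + 60)**2) - 16)/(189979 - 423994) = ((-4 + 733**2) - 16)/(-234015) = ((-4 + 537289) - 16)*(-1/234015) = (537285 - 16)*(-1/234015) = 537269*(-1/234015) = -537269/234015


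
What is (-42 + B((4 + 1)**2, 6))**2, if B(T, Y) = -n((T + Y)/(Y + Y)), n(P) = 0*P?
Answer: 1764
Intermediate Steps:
n(P) = 0
B(T, Y) = 0 (B(T, Y) = -1*0 = 0)
(-42 + B((4 + 1)**2, 6))**2 = (-42 + 0)**2 = (-42)**2 = 1764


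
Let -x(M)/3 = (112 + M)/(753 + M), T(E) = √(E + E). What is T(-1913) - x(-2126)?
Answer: 6042/1373 + I*√3826 ≈ 4.4006 + 61.855*I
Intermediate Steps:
T(E) = √2*√E (T(E) = √(2*E) = √2*√E)
x(M) = -3*(112 + M)/(753 + M)
T(-1913) - x(-2126) = √2*√(-1913) - 3*(-112 - 1*(-2126))/(753 - 2126) = √2*(I*√1913) - 3*(-112 + 2126)/(-1373) = I*√3826 - 3*(-1)*2014/1373 = I*√3826 - 1*(-6042/1373) = I*√3826 + 6042/1373 = 6042/1373 + I*√3826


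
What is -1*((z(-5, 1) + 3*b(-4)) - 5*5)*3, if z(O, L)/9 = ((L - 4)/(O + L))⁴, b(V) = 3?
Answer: 10101/256 ≈ 39.457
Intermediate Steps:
z(O, L) = 9*(-4 + L)⁴/(L + O)⁴ (z(O, L) = 9*((L - 4)/(O + L))⁴ = 9*((-4 + L)/(L + O))⁴ = 9*((-4 + L)⁴/(L + O)⁴) = 9*(-4 + L)⁴/(L + O)⁴)
-1*((z(-5, 1) + 3*b(-4)) - 5*5)*3 = -1*((9*(-4 + 1)⁴/(1 - 5)⁴ + 3*3) - 5*5)*3 = -1*((9*(-3)⁴/(-4)⁴ + 9) - 25)*3 = -1*((9*81*(1/256) + 9) - 25)*3 = -1*((729/256 + 9) - 25)*3 = -1*(3033/256 - 25)*3 = -1*(-3367/256)*3 = -(-3367)*3/256 = -1*(-10101/256) = 10101/256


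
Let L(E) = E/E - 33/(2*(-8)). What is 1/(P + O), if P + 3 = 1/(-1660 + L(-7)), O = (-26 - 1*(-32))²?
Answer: 26511/874847 ≈ 0.030304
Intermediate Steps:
L(E) = 49/16 (L(E) = 1 - 33/(-16) = 1 - 33*(-1/16) = 1 + 33/16 = 49/16)
O = 36 (O = (-26 + 32)² = 6² = 36)
P = -79549/26511 (P = -3 + 1/(-1660 + 49/16) = -3 + 1/(-26511/16) = -3 - 16/26511 = -79549/26511 ≈ -3.0006)
1/(P + O) = 1/(-79549/26511 + 36) = 1/(874847/26511) = 26511/874847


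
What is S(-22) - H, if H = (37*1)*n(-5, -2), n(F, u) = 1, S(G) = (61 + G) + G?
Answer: -20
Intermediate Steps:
S(G) = 61 + 2*G
H = 37 (H = (37*1)*1 = 37*1 = 37)
S(-22) - H = (61 + 2*(-22)) - 1*37 = (61 - 44) - 37 = 17 - 37 = -20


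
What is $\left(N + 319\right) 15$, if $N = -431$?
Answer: $-1680$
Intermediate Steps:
$\left(N + 319\right) 15 = \left(-431 + 319\right) 15 = \left(-112\right) 15 = -1680$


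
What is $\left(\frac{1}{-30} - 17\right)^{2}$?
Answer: $\frac{261121}{900} \approx 290.13$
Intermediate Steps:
$\left(\frac{1}{-30} - 17\right)^{2} = \left(- \frac{1}{30} - 17\right)^{2} = \left(- \frac{511}{30}\right)^{2} = \frac{261121}{900}$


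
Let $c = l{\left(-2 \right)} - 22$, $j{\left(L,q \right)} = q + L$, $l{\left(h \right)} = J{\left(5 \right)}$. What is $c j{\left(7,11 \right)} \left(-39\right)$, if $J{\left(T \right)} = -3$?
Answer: $17550$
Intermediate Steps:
$l{\left(h \right)} = -3$
$j{\left(L,q \right)} = L + q$
$c = -25$ ($c = -3 - 22 = -25$)
$c j{\left(7,11 \right)} \left(-39\right) = - 25 \left(7 + 11\right) \left(-39\right) = \left(-25\right) 18 \left(-39\right) = \left(-450\right) \left(-39\right) = 17550$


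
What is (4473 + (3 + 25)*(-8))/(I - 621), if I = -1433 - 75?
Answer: -4249/2129 ≈ -1.9958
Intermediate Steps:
I = -1508
(4473 + (3 + 25)*(-8))/(I - 621) = (4473 + (3 + 25)*(-8))/(-1508 - 621) = (4473 + 28*(-8))/(-2129) = (4473 - 224)*(-1/2129) = 4249*(-1/2129) = -4249/2129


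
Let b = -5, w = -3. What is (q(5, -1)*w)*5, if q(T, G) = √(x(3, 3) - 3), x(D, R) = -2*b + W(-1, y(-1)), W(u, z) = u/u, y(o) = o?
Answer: -30*√2 ≈ -42.426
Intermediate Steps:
W(u, z) = 1
x(D, R) = 11 (x(D, R) = -2*(-5) + 1 = 10 + 1 = 11)
q(T, G) = 2*√2 (q(T, G) = √(11 - 3) = √8 = 2*√2)
(q(5, -1)*w)*5 = ((2*√2)*(-3))*5 = -6*√2*5 = -30*√2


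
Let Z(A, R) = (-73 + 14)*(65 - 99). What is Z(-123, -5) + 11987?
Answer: 13993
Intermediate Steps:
Z(A, R) = 2006 (Z(A, R) = -59*(-34) = 2006)
Z(-123, -5) + 11987 = 2006 + 11987 = 13993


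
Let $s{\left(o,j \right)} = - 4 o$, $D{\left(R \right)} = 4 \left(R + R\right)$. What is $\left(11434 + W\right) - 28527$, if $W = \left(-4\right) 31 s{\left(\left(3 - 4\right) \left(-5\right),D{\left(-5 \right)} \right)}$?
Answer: $-14613$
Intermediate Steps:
$D{\left(R \right)} = 8 R$ ($D{\left(R \right)} = 4 \cdot 2 R = 8 R$)
$W = 2480$ ($W = \left(-4\right) 31 \left(- 4 \left(3 - 4\right) \left(-5\right)\right) = - 124 \left(- 4 \left(\left(-1\right) \left(-5\right)\right)\right) = - 124 \left(\left(-4\right) 5\right) = \left(-124\right) \left(-20\right) = 2480$)
$\left(11434 + W\right) - 28527 = \left(11434 + 2480\right) - 28527 = 13914 - 28527 = -14613$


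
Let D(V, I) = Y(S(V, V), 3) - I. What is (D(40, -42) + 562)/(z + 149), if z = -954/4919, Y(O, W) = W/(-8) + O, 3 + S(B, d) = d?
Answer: 25209875/5855816 ≈ 4.3051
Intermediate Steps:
S(B, d) = -3 + d
Y(O, W) = O - W/8 (Y(O, W) = -W/8 + O = O - W/8)
D(V, I) = -27/8 + V - I (D(V, I) = ((-3 + V) - ⅛*3) - I = ((-3 + V) - 3/8) - I = (-27/8 + V) - I = -27/8 + V - I)
z = -954/4919 (z = -954*1/4919 = -954/4919 ≈ -0.19394)
(D(40, -42) + 562)/(z + 149) = ((-27/8 + 40 - 1*(-42)) + 562)/(-954/4919 + 149) = ((-27/8 + 40 + 42) + 562)/(731977/4919) = (629/8 + 562)*(4919/731977) = (5125/8)*(4919/731977) = 25209875/5855816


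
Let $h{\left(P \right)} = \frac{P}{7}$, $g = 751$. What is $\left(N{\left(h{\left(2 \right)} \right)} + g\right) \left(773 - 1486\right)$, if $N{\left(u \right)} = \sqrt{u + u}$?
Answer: $-535463 - \frac{1426 \sqrt{7}}{7} \approx -5.36 \cdot 10^{5}$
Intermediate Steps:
$h{\left(P \right)} = \frac{P}{7}$ ($h{\left(P \right)} = P \frac{1}{7} = \frac{P}{7}$)
$N{\left(u \right)} = \sqrt{2} \sqrt{u}$ ($N{\left(u \right)} = \sqrt{2 u} = \sqrt{2} \sqrt{u}$)
$\left(N{\left(h{\left(2 \right)} \right)} + g\right) \left(773 - 1486\right) = \left(\sqrt{2} \sqrt{\frac{1}{7} \cdot 2} + 751\right) \left(773 - 1486\right) = \left(\sqrt{2} \sqrt{\frac{2}{7}} + 751\right) \left(-713\right) = \left(\sqrt{2} \frac{\sqrt{14}}{7} + 751\right) \left(-713\right) = \left(\frac{2 \sqrt{7}}{7} + 751\right) \left(-713\right) = \left(751 + \frac{2 \sqrt{7}}{7}\right) \left(-713\right) = -535463 - \frac{1426 \sqrt{7}}{7}$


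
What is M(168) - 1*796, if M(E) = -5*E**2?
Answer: -141916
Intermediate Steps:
M(168) - 1*796 = -5*168**2 - 1*796 = -5*28224 - 796 = -141120 - 796 = -141916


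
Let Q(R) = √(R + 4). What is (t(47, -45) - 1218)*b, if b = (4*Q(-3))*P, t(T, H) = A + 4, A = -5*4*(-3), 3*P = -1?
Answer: 4616/3 ≈ 1538.7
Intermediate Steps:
P = -⅓ (P = (⅓)*(-1) = -⅓ ≈ -0.33333)
A = 60 (A = -20*(-3) = 60)
Q(R) = √(4 + R)
t(T, H) = 64 (t(T, H) = 60 + 4 = 64)
b = -4/3 (b = (4*√(4 - 3))*(-⅓) = (4*√1)*(-⅓) = (4*1)*(-⅓) = 4*(-⅓) = -4/3 ≈ -1.3333)
(t(47, -45) - 1218)*b = (64 - 1218)*(-4/3) = -1154*(-4/3) = 4616/3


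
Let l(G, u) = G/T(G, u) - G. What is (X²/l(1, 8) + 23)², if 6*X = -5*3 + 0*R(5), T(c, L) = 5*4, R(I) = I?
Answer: 97344/361 ≈ 269.65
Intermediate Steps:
T(c, L) = 20
X = -5/2 (X = (-5*3 + 0*5)/6 = (-15 + 0)/6 = (⅙)*(-15) = -5/2 ≈ -2.5000)
l(G, u) = -19*G/20 (l(G, u) = G/20 - G = -19*G/20)
(X²/l(1, 8) + 23)² = ((-5/2)²/((-19/20*1)) + 23)² = (25/(4*(-19/20)) + 23)² = ((25/4)*(-20/19) + 23)² = (-125/19 + 23)² = (312/19)² = 97344/361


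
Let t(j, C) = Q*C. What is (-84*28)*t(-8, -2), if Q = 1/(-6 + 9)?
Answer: 1568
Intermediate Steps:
Q = ⅓ (Q = 1/3 = ⅓ ≈ 0.33333)
t(j, C) = C/3
(-84*28)*t(-8, -2) = (-84*28)*((⅓)*(-2)) = -2352*(-⅔) = 1568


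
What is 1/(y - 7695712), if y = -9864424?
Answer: -1/17560136 ≈ -5.6947e-8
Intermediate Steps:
1/(y - 7695712) = 1/(-9864424 - 7695712) = 1/(-17560136) = -1/17560136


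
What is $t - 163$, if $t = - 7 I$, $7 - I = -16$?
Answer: $-324$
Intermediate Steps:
$I = 23$ ($I = 7 - -16 = 7 + 16 = 23$)
$t = -161$ ($t = \left(-7\right) 23 = -161$)
$t - 163 = -161 - 163 = -324$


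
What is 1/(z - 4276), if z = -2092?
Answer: -1/6368 ≈ -0.00015704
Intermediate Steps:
1/(z - 4276) = 1/(-2092 - 4276) = 1/(-6368) = -1/6368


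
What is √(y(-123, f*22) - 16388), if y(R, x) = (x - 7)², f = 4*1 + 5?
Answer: √20093 ≈ 141.75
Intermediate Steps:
f = 9 (f = 4 + 5 = 9)
y(R, x) = (-7 + x)²
√(y(-123, f*22) - 16388) = √((-7 + 9*22)² - 16388) = √((-7 + 198)² - 16388) = √(191² - 16388) = √(36481 - 16388) = √20093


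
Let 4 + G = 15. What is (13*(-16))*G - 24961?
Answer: -27249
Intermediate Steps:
G = 11 (G = -4 + 15 = 11)
(13*(-16))*G - 24961 = (13*(-16))*11 - 24961 = -208*11 - 24961 = -2288 - 24961 = -27249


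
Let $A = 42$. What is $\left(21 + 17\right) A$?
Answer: $1596$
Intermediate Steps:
$\left(21 + 17\right) A = \left(21 + 17\right) 42 = 38 \cdot 42 = 1596$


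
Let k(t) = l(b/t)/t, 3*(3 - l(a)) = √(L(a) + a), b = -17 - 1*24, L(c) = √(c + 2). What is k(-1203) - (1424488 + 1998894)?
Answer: -1372776183/401 + √(49323 + 1203*√2943741)/4341627 ≈ -3.4234e+6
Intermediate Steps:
L(c) = √(2 + c)
b = -41 (b = -17 - 24 = -41)
l(a) = 3 - √(a + √(2 + a))/3 (l(a) = 3 - √(√(2 + a) + a)/3 = 3 - √(a + √(2 + a))/3)
k(t) = (3 - √(√(2 - 41/t) - 41/t)/3)/t (k(t) = (3 - √(-41/t + √(2 - 41/t))/3)/t = (3 - √(√(2 - 41/t) - 41/t)/3)/t)
k(-1203) - (1424488 + 1998894) = (⅓)*(9 - √(√(2 - 41/(-1203)) - 41/(-1203)))/(-1203) - (1424488 + 1998894) = (⅓)*(-1/1203)*(9 - √(√(2 - 41*(-1/1203)) - 41*(-1/1203))) - 1*3423382 = (⅓)*(-1/1203)*(9 - √(√(2 + 41/1203) + 41/1203)) - 3423382 = (⅓)*(-1/1203)*(9 - √(√(2447/1203) + 41/1203)) - 3423382 = (⅓)*(-1/1203)*(9 - √(√2943741/1203 + 41/1203)) - 3423382 = (⅓)*(-1/1203)*(9 - √(41/1203 + √2943741/1203)) - 3423382 = (-1/401 + √(41/1203 + √2943741/1203)/3609) - 3423382 = -1372776183/401 + √(41/1203 + √2943741/1203)/3609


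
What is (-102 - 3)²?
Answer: 11025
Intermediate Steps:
(-102 - 3)² = (-105)² = 11025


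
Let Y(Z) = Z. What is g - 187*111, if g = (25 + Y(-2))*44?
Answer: -19745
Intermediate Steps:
g = 1012 (g = (25 - 2)*44 = 23*44 = 1012)
g - 187*111 = 1012 - 187*111 = 1012 - 20757 = -19745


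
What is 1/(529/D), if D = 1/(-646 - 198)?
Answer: -1/446476 ≈ -2.2398e-6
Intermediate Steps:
D = -1/844 (D = 1/(-844) = -1/844 ≈ -0.0011848)
1/(529/D) = 1/(529/(-1/844)) = 1/(529*(-844)) = 1/(-446476) = -1/446476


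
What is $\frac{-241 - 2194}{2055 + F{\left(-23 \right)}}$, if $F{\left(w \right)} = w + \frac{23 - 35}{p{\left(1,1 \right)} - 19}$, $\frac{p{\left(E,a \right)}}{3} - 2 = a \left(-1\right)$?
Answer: $- \frac{9740}{8131} \approx -1.1979$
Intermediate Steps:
$p{\left(E,a \right)} = 6 - 3 a$ ($p{\left(E,a \right)} = 6 + 3 a \left(-1\right) = 6 + 3 \left(- a\right) = 6 - 3 a$)
$F{\left(w \right)} = \frac{3}{4} + w$ ($F{\left(w \right)} = w + \frac{23 - 35}{\left(6 - 3\right) - 19} = w - \frac{12}{\left(6 - 3\right) - 19} = w - \frac{12}{3 - 19} = w - \frac{12}{-16} = w - - \frac{3}{4} = w + \frac{3}{4} = \frac{3}{4} + w$)
$\frac{-241 - 2194}{2055 + F{\left(-23 \right)}} = \frac{-241 - 2194}{2055 + \left(\frac{3}{4} - 23\right)} = - \frac{2435}{2055 - \frac{89}{4}} = - \frac{2435}{\frac{8131}{4}} = \left(-2435\right) \frac{4}{8131} = - \frac{9740}{8131}$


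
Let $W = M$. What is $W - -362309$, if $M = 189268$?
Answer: $551577$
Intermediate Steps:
$W = 189268$
$W - -362309 = 189268 - -362309 = 189268 + 362309 = 551577$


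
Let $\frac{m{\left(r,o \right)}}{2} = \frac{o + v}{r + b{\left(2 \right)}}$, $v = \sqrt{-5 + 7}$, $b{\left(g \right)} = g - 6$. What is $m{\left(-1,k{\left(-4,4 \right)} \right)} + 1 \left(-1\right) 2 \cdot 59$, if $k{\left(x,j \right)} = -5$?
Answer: $-116 - \frac{2 \sqrt{2}}{5} \approx -116.57$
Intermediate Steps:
$b{\left(g \right)} = -6 + g$ ($b{\left(g \right)} = g - 6 = -6 + g$)
$v = \sqrt{2} \approx 1.4142$
$m{\left(r,o \right)} = \frac{2 \left(o + \sqrt{2}\right)}{-4 + r}$ ($m{\left(r,o \right)} = 2 \frac{o + \sqrt{2}}{r + \left(-6 + 2\right)} = 2 \frac{o + \sqrt{2}}{r - 4} = 2 \frac{o + \sqrt{2}}{-4 + r} = \frac{2 \left(o + \sqrt{2}\right)}{-4 + r}$)
$m{\left(-1,k{\left(-4,4 \right)} \right)} + 1 \left(-1\right) 2 \cdot 59 = \frac{2 \left(-5 + \sqrt{2}\right)}{-4 - 1} + 1 \left(-1\right) 2 \cdot 59 = \frac{2 \left(-5 + \sqrt{2}\right)}{-5} + \left(-1\right) 2 \cdot 59 = 2 \left(- \frac{1}{5}\right) \left(-5 + \sqrt{2}\right) - 118 = \left(2 - \frac{2 \sqrt{2}}{5}\right) - 118 = -116 - \frac{2 \sqrt{2}}{5}$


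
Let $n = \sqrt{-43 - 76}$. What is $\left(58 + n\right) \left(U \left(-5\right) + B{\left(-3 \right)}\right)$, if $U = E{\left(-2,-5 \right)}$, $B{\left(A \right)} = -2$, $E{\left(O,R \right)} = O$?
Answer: $464 + 8 i \sqrt{119} \approx 464.0 + 87.27 i$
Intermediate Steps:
$n = i \sqrt{119}$ ($n = \sqrt{-119} = i \sqrt{119} \approx 10.909 i$)
$U = -2$
$\left(58 + n\right) \left(U \left(-5\right) + B{\left(-3 \right)}\right) = \left(58 + i \sqrt{119}\right) \left(\left(-2\right) \left(-5\right) - 2\right) = \left(58 + i \sqrt{119}\right) \left(10 - 2\right) = \left(58 + i \sqrt{119}\right) 8 = 464 + 8 i \sqrt{119}$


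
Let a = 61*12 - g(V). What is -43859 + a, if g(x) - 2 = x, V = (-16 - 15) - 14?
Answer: -43084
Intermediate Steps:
V = -45 (V = -31 - 14 = -45)
g(x) = 2 + x
a = 775 (a = 61*12 - (2 - 45) = 732 - 1*(-43) = 732 + 43 = 775)
-43859 + a = -43859 + 775 = -43084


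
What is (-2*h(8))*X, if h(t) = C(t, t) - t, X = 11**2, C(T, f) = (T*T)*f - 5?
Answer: -120758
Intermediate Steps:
C(T, f) = -5 + f*T**2 (C(T, f) = T**2*f - 5 = f*T**2 - 5 = -5 + f*T**2)
X = 121
h(t) = -5 + t**3 - t (h(t) = (-5 + t*t**2) - t = (-5 + t**3) - t = -5 + t**3 - t)
(-2*h(8))*X = -2*(-5 + 8**3 - 1*8)*121 = -2*(-5 + 512 - 8)*121 = -2*499*121 = -998*121 = -120758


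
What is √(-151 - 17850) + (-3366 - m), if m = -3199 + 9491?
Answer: -9658 + I*√18001 ≈ -9658.0 + 134.17*I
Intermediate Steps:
m = 6292
√(-151 - 17850) + (-3366 - m) = √(-151 - 17850) + (-3366 - 1*6292) = √(-18001) + (-3366 - 6292) = I*√18001 - 9658 = -9658 + I*√18001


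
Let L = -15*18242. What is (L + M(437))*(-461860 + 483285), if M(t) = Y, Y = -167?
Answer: -5866100725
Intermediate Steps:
L = -273630
M(t) = -167
(L + M(437))*(-461860 + 483285) = (-273630 - 167)*(-461860 + 483285) = -273797*21425 = -5866100725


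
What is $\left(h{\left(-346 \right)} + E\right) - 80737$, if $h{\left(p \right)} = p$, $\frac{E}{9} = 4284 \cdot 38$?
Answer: $1384045$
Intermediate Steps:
$E = 1465128$ ($E = 9 \cdot 4284 \cdot 38 = 9 \cdot 162792 = 1465128$)
$\left(h{\left(-346 \right)} + E\right) - 80737 = \left(-346 + 1465128\right) - 80737 = 1464782 - 80737 = 1384045$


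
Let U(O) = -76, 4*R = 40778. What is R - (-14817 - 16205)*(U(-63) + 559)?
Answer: 29987641/2 ≈ 1.4994e+7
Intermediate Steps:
R = 20389/2 (R = (¼)*40778 = 20389/2 ≈ 10195.)
R - (-14817 - 16205)*(U(-63) + 559) = 20389/2 - (-14817 - 16205)*(-76 + 559) = 20389/2 - (-31022)*483 = 20389/2 - 1*(-14983626) = 20389/2 + 14983626 = 29987641/2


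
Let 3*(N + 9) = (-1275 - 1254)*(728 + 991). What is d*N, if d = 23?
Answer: -33329898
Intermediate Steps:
N = -1449126 (N = -9 + ((-1275 - 1254)*(728 + 991))/3 = -9 + (-2529*1719)/3 = -9 + (⅓)*(-4347351) = -9 - 1449117 = -1449126)
d*N = 23*(-1449126) = -33329898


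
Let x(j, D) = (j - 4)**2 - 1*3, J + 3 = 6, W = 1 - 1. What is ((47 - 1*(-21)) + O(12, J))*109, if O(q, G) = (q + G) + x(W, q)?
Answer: 10464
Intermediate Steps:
W = 0
J = 3 (J = -3 + 6 = 3)
x(j, D) = -3 + (-4 + j)**2 (x(j, D) = (-4 + j)**2 - 3 = -3 + (-4 + j)**2)
O(q, G) = 13 + G + q (O(q, G) = (q + G) + (-3 + (-4 + 0)**2) = (G + q) + (-3 + (-4)**2) = (G + q) + (-3 + 16) = (G + q) + 13 = 13 + G + q)
((47 - 1*(-21)) + O(12, J))*109 = ((47 - 1*(-21)) + (13 + 3 + 12))*109 = ((47 + 21) + 28)*109 = (68 + 28)*109 = 96*109 = 10464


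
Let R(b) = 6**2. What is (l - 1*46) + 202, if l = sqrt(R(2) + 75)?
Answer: 156 + sqrt(111) ≈ 166.54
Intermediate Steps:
R(b) = 36
l = sqrt(111) (l = sqrt(36 + 75) = sqrt(111) ≈ 10.536)
(l - 1*46) + 202 = (sqrt(111) - 1*46) + 202 = (sqrt(111) - 46) + 202 = (-46 + sqrt(111)) + 202 = 156 + sqrt(111)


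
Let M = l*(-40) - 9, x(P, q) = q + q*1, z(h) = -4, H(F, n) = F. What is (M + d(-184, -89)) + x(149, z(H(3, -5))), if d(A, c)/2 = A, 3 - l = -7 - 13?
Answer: -1305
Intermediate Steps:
l = 23 (l = 3 - (-7 - 13) = 3 - 1*(-20) = 3 + 20 = 23)
d(A, c) = 2*A
x(P, q) = 2*q (x(P, q) = q + q = 2*q)
M = -929 (M = 23*(-40) - 9 = -920 - 9 = -929)
(M + d(-184, -89)) + x(149, z(H(3, -5))) = (-929 + 2*(-184)) + 2*(-4) = (-929 - 368) - 8 = -1297 - 8 = -1305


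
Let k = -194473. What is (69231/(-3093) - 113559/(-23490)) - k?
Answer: 1569786354823/8072730 ≈ 1.9446e+5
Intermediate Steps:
(69231/(-3093) - 113559/(-23490)) - k = (69231/(-3093) - 113559/(-23490)) - 1*(-194473) = (69231*(-1/3093) - 113559*(-1/23490)) + 194473 = (-23077/1031 + 37853/7830) + 194473 = -141666467/8072730 + 194473 = 1569786354823/8072730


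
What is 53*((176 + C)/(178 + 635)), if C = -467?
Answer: -5141/271 ≈ -18.970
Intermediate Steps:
53*((176 + C)/(178 + 635)) = 53*((176 - 467)/(178 + 635)) = 53*(-291/813) = 53*(-291*1/813) = 53*(-97/271) = -5141/271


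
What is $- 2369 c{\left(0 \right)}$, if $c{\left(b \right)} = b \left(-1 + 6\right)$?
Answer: $0$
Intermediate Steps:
$c{\left(b \right)} = 5 b$ ($c{\left(b \right)} = b 5 = 5 b$)
$- 2369 c{\left(0 \right)} = - 2369 \cdot 5 \cdot 0 = \left(-2369\right) 0 = 0$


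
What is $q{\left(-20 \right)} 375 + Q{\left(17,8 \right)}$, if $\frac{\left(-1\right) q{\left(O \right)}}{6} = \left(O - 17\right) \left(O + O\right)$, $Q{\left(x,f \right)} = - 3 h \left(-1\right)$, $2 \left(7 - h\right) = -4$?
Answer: $-3329973$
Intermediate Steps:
$h = 9$ ($h = 7 - -2 = 7 + 2 = 9$)
$Q{\left(x,f \right)} = 27$ ($Q{\left(x,f \right)} = \left(-3\right) 9 \left(-1\right) = \left(-27\right) \left(-1\right) = 27$)
$q{\left(O \right)} = - 12 O \left(-17 + O\right)$ ($q{\left(O \right)} = - 6 \left(O - 17\right) \left(O + O\right) = - 6 \left(-17 + O\right) 2 O = - 6 \cdot 2 O \left(-17 + O\right) = - 12 O \left(-17 + O\right)$)
$q{\left(-20 \right)} 375 + Q{\left(17,8 \right)} = 12 \left(-20\right) \left(17 - -20\right) 375 + 27 = 12 \left(-20\right) \left(17 + 20\right) 375 + 27 = 12 \left(-20\right) 37 \cdot 375 + 27 = \left(-8880\right) 375 + 27 = -3330000 + 27 = -3329973$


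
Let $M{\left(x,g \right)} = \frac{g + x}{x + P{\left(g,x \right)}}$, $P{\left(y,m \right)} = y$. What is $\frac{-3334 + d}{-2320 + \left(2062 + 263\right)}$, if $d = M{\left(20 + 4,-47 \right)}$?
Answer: $- \frac{3333}{5} \approx -666.6$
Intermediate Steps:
$M{\left(x,g \right)} = 1$ ($M{\left(x,g \right)} = \frac{g + x}{x + g} = \frac{g + x}{g + x} = 1$)
$d = 1$
$\frac{-3334 + d}{-2320 + \left(2062 + 263\right)} = \frac{-3334 + 1}{-2320 + \left(2062 + 263\right)} = - \frac{3333}{-2320 + 2325} = - \frac{3333}{5}$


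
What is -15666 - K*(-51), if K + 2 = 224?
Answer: -4344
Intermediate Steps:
K = 222 (K = -2 + 224 = 222)
-15666 - K*(-51) = -15666 - 222*(-51) = -15666 - 1*(-11322) = -15666 + 11322 = -4344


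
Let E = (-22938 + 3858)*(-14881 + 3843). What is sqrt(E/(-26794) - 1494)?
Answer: 3*I*sqrt(186542266254)/13397 ≈ 96.717*I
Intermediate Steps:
E = 210605040 (E = -19080*(-11038) = 210605040)
sqrt(E/(-26794) - 1494) = sqrt(210605040/(-26794) - 1494) = sqrt(210605040*(-1/26794) - 1494) = sqrt(-105302520/13397 - 1494) = sqrt(-125317638/13397) = 3*I*sqrt(186542266254)/13397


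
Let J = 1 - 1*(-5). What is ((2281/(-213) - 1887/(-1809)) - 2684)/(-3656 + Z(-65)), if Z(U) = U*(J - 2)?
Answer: 57661957/83827854 ≈ 0.68786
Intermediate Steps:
J = 6 (J = 1 + 5 = 6)
Z(U) = 4*U (Z(U) = U*(6 - 2) = U*4 = 4*U)
((2281/(-213) - 1887/(-1809)) - 2684)/(-3656 + Z(-65)) = ((2281/(-213) - 1887/(-1809)) - 2684)/(-3656 + 4*(-65)) = ((2281*(-1/213) - 1887*(-1/1809)) - 2684)/(-3656 - 260) = ((-2281/213 + 629/603) - 2684)/(-3916) = (-413822/42813 - 2684)*(-1/3916) = -115323914/42813*(-1/3916) = 57661957/83827854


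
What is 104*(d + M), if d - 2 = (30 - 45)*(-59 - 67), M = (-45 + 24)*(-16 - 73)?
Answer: 391144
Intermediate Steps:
M = 1869 (M = -21*(-89) = 1869)
d = 1892 (d = 2 + (30 - 45)*(-59 - 67) = 2 - 15*(-126) = 2 + 1890 = 1892)
104*(d + M) = 104*(1892 + 1869) = 104*3761 = 391144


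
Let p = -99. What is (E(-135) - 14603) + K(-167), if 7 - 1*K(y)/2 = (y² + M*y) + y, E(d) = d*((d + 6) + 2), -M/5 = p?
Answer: 112442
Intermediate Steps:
M = 495 (M = -5*(-99) = 495)
E(d) = d*(8 + d) (E(d) = d*((6 + d) + 2) = d*(8 + d))
K(y) = 14 - 992*y - 2*y² (K(y) = 14 - 2*((y² + 495*y) + y) = 14 - 2*(y² + 496*y) = 14 + (-992*y - 2*y²) = 14 - 992*y - 2*y²)
(E(-135) - 14603) + K(-167) = (-135*(8 - 135) - 14603) + (14 - 992*(-167) - 2*(-167)²) = (-135*(-127) - 14603) + (14 + 165664 - 2*27889) = (17145 - 14603) + (14 + 165664 - 55778) = 2542 + 109900 = 112442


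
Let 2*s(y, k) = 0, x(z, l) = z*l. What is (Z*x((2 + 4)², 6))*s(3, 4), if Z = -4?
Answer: 0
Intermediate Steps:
x(z, l) = l*z
s(y, k) = 0 (s(y, k) = (½)*0 = 0)
(Z*x((2 + 4)², 6))*s(3, 4) = -24*(2 + 4)²*0 = -24*6²*0 = -24*36*0 = -4*216*0 = -864*0 = 0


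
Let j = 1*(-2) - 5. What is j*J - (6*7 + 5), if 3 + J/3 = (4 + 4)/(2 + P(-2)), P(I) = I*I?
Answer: -12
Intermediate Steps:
j = -7 (j = -2 - 5 = -7)
P(I) = I²
J = -5 (J = -9 + 3*((4 + 4)/(2 + (-2)²)) = -9 + 3*(8/(2 + 4)) = -9 + 3*(8/6) = -9 + 3*(8*(⅙)) = -9 + 3*(4/3) = -9 + 4 = -5)
j*J - (6*7 + 5) = -7*(-5) - (6*7 + 5) = 35 - (42 + 5) = 35 - 1*47 = 35 - 47 = -12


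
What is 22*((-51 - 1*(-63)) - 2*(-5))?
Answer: 484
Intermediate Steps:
22*((-51 - 1*(-63)) - 2*(-5)) = 22*((-51 + 63) + 10) = 22*(12 + 10) = 22*22 = 484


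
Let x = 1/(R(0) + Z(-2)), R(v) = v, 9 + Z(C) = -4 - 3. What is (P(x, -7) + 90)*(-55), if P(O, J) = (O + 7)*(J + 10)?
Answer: -97515/16 ≈ -6094.7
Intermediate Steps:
Z(C) = -16 (Z(C) = -9 + (-4 - 3) = -9 - 7 = -16)
x = -1/16 (x = 1/(0 - 16) = 1/(-16) = -1/16 ≈ -0.062500)
P(O, J) = (7 + O)*(10 + J)
(P(x, -7) + 90)*(-55) = ((70 + 7*(-7) + 10*(-1/16) - 7*(-1/16)) + 90)*(-55) = ((70 - 49 - 5/8 + 7/16) + 90)*(-55) = (333/16 + 90)*(-55) = (1773/16)*(-55) = -97515/16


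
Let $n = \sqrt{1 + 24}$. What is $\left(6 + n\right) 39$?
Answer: $429$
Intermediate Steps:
$n = 5$ ($n = \sqrt{25} = 5$)
$\left(6 + n\right) 39 = \left(6 + 5\right) 39 = 11 \cdot 39 = 429$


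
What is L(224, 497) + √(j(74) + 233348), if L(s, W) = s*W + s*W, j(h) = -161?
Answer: 222656 + √233187 ≈ 2.2314e+5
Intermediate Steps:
L(s, W) = 2*W*s (L(s, W) = W*s + W*s = 2*W*s)
L(224, 497) + √(j(74) + 233348) = 2*497*224 + √(-161 + 233348) = 222656 + √233187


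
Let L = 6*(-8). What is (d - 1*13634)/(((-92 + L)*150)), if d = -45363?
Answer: 58997/21000 ≈ 2.8094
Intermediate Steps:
L = -48
(d - 1*13634)/(((-92 + L)*150)) = (-45363 - 1*13634)/(((-92 - 48)*150)) = (-45363 - 13634)/((-140*150)) = -58997/(-21000) = -58997*(-1/21000) = 58997/21000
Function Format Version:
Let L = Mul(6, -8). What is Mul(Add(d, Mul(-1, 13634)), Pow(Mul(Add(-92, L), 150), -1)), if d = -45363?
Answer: Rational(58997, 21000) ≈ 2.8094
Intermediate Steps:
L = -48
Mul(Add(d, Mul(-1, 13634)), Pow(Mul(Add(-92, L), 150), -1)) = Mul(Add(-45363, Mul(-1, 13634)), Pow(Mul(Add(-92, -48), 150), -1)) = Mul(Add(-45363, -13634), Pow(Mul(-140, 150), -1)) = Mul(-58997, Pow(-21000, -1)) = Mul(-58997, Rational(-1, 21000)) = Rational(58997, 21000)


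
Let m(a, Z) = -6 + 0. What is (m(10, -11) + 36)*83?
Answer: 2490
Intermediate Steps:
m(a, Z) = -6
(m(10, -11) + 36)*83 = (-6 + 36)*83 = 30*83 = 2490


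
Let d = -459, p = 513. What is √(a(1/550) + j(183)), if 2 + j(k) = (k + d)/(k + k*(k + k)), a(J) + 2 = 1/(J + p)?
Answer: I*√159679607636104179230/6316514437 ≈ 2.0005*I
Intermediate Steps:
a(J) = -2 + 1/(513 + J) (a(J) = -2 + 1/(J + 513) = -2 + 1/(513 + J))
j(k) = -2 + (-459 + k)/(k + 2*k²) (j(k) = -2 + (k - 459)/(k + k*(k + k)) = -2 + (-459 + k)/(k + k*(2*k)) = -2 + (-459 + k)/(k + 2*k²))
√(a(1/550) + j(183)) = √((-1025 - 2/550)/(513 + 1/550) + (-459 - 1*183 - 4*183²)/(183*(1 + 2*183))) = √((-1025 - 2*1/550)/(513 + 1/550) + (-459 - 183 - 4*33489)/(183*(1 + 366))) = √((-1025 - 1/275)/(282151/550) + (1/183)*(-459 - 183 - 133956)/367) = √((550/282151)*(-281876/275) + (1/183)*(1/367)*(-134598)) = √(-563752/282151 - 44866/22387) = √(-25279702790/6316514437) = I*√159679607636104179230/6316514437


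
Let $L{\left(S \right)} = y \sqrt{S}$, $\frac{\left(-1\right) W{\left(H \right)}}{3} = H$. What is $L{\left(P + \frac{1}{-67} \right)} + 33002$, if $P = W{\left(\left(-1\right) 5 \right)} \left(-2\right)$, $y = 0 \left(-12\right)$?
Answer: $33002$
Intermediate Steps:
$y = 0$
$W{\left(H \right)} = - 3 H$
$P = -30$ ($P = - 3 \left(\left(-1\right) 5\right) \left(-2\right) = \left(-3\right) \left(-5\right) \left(-2\right) = 15 \left(-2\right) = -30$)
$L{\left(S \right)} = 0$ ($L{\left(S \right)} = 0 \sqrt{S} = 0$)
$L{\left(P + \frac{1}{-67} \right)} + 33002 = 0 + 33002 = 33002$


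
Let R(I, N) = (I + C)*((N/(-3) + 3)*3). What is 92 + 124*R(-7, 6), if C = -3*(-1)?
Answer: -1396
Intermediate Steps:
C = 3
R(I, N) = (3 + I)*(9 - N) (R(I, N) = (I + 3)*((N/(-3) + 3)*3) = (3 + I)*((N*(-⅓) + 3)*3) = (3 + I)*((-N/3 + 3)*3) = (3 + I)*((3 - N/3)*3) = (3 + I)*(9 - N))
92 + 124*R(-7, 6) = 92 + 124*(27 - 3*6 + 9*(-7) - 1*(-7)*6) = 92 + 124*(27 - 18 - 63 + 42) = 92 + 124*(-12) = 92 - 1488 = -1396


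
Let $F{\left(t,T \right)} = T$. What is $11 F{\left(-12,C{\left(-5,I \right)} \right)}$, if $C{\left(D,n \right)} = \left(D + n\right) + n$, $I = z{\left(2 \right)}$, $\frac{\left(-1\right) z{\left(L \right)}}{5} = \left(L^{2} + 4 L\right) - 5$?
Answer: $-825$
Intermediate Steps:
$z{\left(L \right)} = 25 - 20 L - 5 L^{2}$ ($z{\left(L \right)} = - 5 \left(\left(L^{2} + 4 L\right) - 5\right) = - 5 \left(-5 + L^{2} + 4 L\right) = 25 - 20 L - 5 L^{2}$)
$I = -35$ ($I = 25 - 40 - 5 \cdot 2^{2} = 25 - 40 - 20 = -35$)
$C{\left(D,n \right)} = D + 2 n$
$11 F{\left(-12,C{\left(-5,I \right)} \right)} = 11 \left(-5 + 2 \left(-35\right)\right) = 11 \left(-5 - 70\right) = 11 \left(-75\right) = -825$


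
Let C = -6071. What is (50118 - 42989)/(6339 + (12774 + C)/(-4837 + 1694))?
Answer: 22406447/19916774 ≈ 1.1250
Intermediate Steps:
(50118 - 42989)/(6339 + (12774 + C)/(-4837 + 1694)) = (50118 - 42989)/(6339 + (12774 - 6071)/(-4837 + 1694)) = 7129/(6339 + 6703/(-3143)) = 7129/(6339 + 6703*(-1/3143)) = 7129/(6339 - 6703/3143) = 7129/(19916774/3143) = 7129*(3143/19916774) = 22406447/19916774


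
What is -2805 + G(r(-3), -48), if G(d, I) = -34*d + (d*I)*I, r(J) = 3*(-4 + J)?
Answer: -50475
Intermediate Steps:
r(J) = -12 + 3*J
G(d, I) = -34*d + d*I² (G(d, I) = -34*d + (I*d)*I = -34*d + d*I²)
-2805 + G(r(-3), -48) = -2805 + (-12 + 3*(-3))*(-34 + (-48)²) = -2805 + (-12 - 9)*(-34 + 2304) = -2805 - 21*2270 = -2805 - 47670 = -50475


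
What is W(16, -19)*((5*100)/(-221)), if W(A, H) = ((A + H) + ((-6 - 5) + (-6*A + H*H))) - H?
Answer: -135000/221 ≈ -610.86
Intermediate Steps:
W(A, H) = -11 + H² - 5*A (W(A, H) = ((A + H) + (-11 + (-6*A + H²))) - H = ((A + H) + (-11 + (H² - 6*A))) - H = ((A + H) + (-11 + H² - 6*A)) - H = (-11 + H + H² - 5*A) - H = -11 + H² - 5*A)
W(16, -19)*((5*100)/(-221)) = (-11 + (-19)² - 5*16)*((5*100)/(-221)) = (-11 + 361 - 80)*(500*(-1/221)) = 270*(-500/221) = -135000/221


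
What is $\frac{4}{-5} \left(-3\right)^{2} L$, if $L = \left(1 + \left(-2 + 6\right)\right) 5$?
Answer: $-180$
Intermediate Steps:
$L = 25$ ($L = \left(1 + 4\right) 5 = 5 \cdot 5 = 25$)
$\frac{4}{-5} \left(-3\right)^{2} L = \frac{4}{-5} \left(-3\right)^{2} \cdot 25 = 4 \left(- \frac{1}{5}\right) 9 \cdot 25 = \left(- \frac{4}{5}\right) 9 \cdot 25 = \left(- \frac{36}{5}\right) 25 = -180$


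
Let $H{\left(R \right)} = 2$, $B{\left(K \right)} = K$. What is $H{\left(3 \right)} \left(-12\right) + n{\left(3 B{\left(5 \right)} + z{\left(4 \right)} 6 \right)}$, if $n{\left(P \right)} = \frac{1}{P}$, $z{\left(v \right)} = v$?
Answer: $- \frac{935}{39} \approx -23.974$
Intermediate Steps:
$H{\left(3 \right)} \left(-12\right) + n{\left(3 B{\left(5 \right)} + z{\left(4 \right)} 6 \right)} = 2 \left(-12\right) + \frac{1}{3 \cdot 5 + 4 \cdot 6} = -24 + \frac{1}{15 + 24} = -24 + \frac{1}{39} = - \frac{935}{39}$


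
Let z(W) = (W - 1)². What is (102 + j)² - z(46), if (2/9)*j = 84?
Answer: 228375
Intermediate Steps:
z(W) = (-1 + W)²
j = 378 (j = (9/2)*84 = 378)
(102 + j)² - z(46) = (102 + 378)² - (-1 + 46)² = 480² - 1*45² = 230400 - 1*2025 = 230400 - 2025 = 228375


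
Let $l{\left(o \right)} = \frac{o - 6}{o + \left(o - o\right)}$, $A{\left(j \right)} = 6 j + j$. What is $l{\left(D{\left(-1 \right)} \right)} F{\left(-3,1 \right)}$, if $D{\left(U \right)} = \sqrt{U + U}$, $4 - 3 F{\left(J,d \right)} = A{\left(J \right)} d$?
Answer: $\frac{25}{3} + 25 i \sqrt{2} \approx 8.3333 + 35.355 i$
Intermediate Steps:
$A{\left(j \right)} = 7 j$
$F{\left(J,d \right)} = \frac{4}{3} - \frac{7 J d}{3}$
$D{\left(U \right)} = \sqrt{2} \sqrt{U}$ ($D{\left(U \right)} = \sqrt{2 U} = \sqrt{2} \sqrt{U}$)
$l{\left(o \right)} = \frac{-6 + o}{o}$ ($l{\left(o \right)} = \frac{-6 + o}{o + 0} = \frac{-6 + o}{o}$)
$l{\left(D{\left(-1 \right)} \right)} F{\left(-3,1 \right)} = \frac{-6 + \sqrt{2} \sqrt{-1}}{\sqrt{2} \sqrt{-1}} \left(\frac{4}{3} - \left(-7\right) 1\right) = \frac{-6 + \sqrt{2} i}{\sqrt{2} i} \left(\frac{4}{3} + 7\right) = \frac{-6 + i \sqrt{2}}{i \sqrt{2}} \cdot \frac{25}{3} = - \frac{i \sqrt{2}}{2} \left(-6 + i \sqrt{2}\right) \frac{25}{3} = - \frac{i \sqrt{2} \left(-6 + i \sqrt{2}\right)}{2} \cdot \frac{25}{3} = - \frac{25 i \sqrt{2} \left(-6 + i \sqrt{2}\right)}{6}$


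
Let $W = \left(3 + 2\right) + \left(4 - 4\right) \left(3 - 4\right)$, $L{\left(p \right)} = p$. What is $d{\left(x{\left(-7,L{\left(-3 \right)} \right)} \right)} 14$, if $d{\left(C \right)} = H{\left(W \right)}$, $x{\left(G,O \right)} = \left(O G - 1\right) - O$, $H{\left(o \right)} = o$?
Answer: $70$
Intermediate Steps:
$W = 5$ ($W = 5 + 0 \left(-1\right) = 5 + 0 = 5$)
$x{\left(G,O \right)} = -1 - O + G O$ ($x{\left(G,O \right)} = \left(G O - 1\right) - O = \left(-1 + G O\right) - O = -1 - O + G O$)
$d{\left(C \right)} = 5$
$d{\left(x{\left(-7,L{\left(-3 \right)} \right)} \right)} 14 = 5 \cdot 14 = 70$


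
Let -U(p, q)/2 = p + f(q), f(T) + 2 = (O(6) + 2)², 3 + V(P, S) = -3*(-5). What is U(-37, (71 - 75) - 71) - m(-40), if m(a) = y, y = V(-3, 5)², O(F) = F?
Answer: -194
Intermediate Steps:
V(P, S) = 12 (V(P, S) = -3 - 3*(-5) = -3 + 15 = 12)
y = 144 (y = 12² = 144)
f(T) = 62 (f(T) = -2 + (6 + 2)² = -2 + 8² = -2 + 64 = 62)
m(a) = 144
U(p, q) = -124 - 2*p (U(p, q) = -2*(p + 62) = -2*(62 + p) = -124 - 2*p)
U(-37, (71 - 75) - 71) - m(-40) = (-124 - 2*(-37)) - 1*144 = (-124 + 74) - 144 = -50 - 144 = -194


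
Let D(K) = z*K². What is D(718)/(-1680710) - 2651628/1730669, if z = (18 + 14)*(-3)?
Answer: 40597358618748/1454376347495 ≈ 27.914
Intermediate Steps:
z = -96 (z = 32*(-3) = -96)
D(K) = -96*K²
D(718)/(-1680710) - 2651628/1730669 = -96*718²/(-1680710) - 2651628/1730669 = -96*515524*(-1/1680710) - 2651628*1/1730669 = -49490304*(-1/1680710) - 2651628/1730669 = 24745152/840355 - 2651628/1730669 = 40597358618748/1454376347495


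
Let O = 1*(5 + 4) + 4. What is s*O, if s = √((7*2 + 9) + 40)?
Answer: 39*√7 ≈ 103.18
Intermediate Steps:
s = 3*√7 (s = √((14 + 9) + 40) = √(23 + 40) = √63 = 3*√7 ≈ 7.9373)
O = 13 (O = 1*9 + 4 = 9 + 4 = 13)
s*O = (3*√7)*13 = 39*√7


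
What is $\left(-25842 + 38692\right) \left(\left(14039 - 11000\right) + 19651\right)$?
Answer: $291566500$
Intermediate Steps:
$\left(-25842 + 38692\right) \left(\left(14039 - 11000\right) + 19651\right) = 12850 \left(3039 + 19651\right) = 12850 \cdot 22690 = 291566500$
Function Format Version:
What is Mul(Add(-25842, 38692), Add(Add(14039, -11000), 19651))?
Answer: 291566500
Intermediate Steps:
Mul(Add(-25842, 38692), Add(Add(14039, -11000), 19651)) = Mul(12850, Add(3039, 19651)) = Mul(12850, 22690) = 291566500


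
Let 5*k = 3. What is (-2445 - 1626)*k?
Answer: -12213/5 ≈ -2442.6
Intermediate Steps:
k = ⅗ (k = (⅕)*3 = ⅗ ≈ 0.60000)
(-2445 - 1626)*k = (-2445 - 1626)*(⅗) = -4071*⅗ = -12213/5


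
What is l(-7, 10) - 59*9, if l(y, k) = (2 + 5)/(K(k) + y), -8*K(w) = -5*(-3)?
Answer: -37757/71 ≈ -531.79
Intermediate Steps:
K(w) = -15/8 (K(w) = -(-5)*(-3)/8 = -⅛*15 = -15/8)
l(y, k) = 7/(-15/8 + y) (l(y, k) = (2 + 5)/(-15/8 + y) = 7/(-15/8 + y))
l(-7, 10) - 59*9 = 56/(-15 + 8*(-7)) - 59*9 = 56/(-15 - 56) - 531 = 56/(-71) - 531 = 56*(-1/71) - 531 = -56/71 - 531 = -37757/71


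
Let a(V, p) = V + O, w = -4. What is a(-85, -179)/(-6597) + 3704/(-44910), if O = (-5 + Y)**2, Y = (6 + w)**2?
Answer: -1147936/16459515 ≈ -0.069743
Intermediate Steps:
Y = 4 (Y = (6 - 4)**2 = 2**2 = 4)
O = 1 (O = (-5 + 4)**2 = (-1)**2 = 1)
a(V, p) = 1 + V (a(V, p) = V + 1 = 1 + V)
a(-85, -179)/(-6597) + 3704/(-44910) = (1 - 85)/(-6597) + 3704/(-44910) = -84*(-1/6597) + 3704*(-1/44910) = 28/2199 - 1852/22455 = -1147936/16459515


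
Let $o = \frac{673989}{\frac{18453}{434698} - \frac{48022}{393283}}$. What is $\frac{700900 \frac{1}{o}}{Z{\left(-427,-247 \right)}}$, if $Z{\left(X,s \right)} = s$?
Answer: $\frac{433851242929150}{1293659246889274551} \approx 0.00033537$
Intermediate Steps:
$o = - \frac{10474973659022466}{1237983287}$ ($o = \frac{673989}{18453 \cdot \frac{1}{434698} - \frac{48022}{393283}} = \frac{673989}{\frac{18453}{434698} - \frac{48022}{393283}} = \frac{673989}{- \frac{1237983287}{15541757594}} = 673989 \left(- \frac{15541757594}{1237983287}\right) = - \frac{10474973659022466}{1237983287} \approx -8.4613 \cdot 10^{6}$)
$\frac{700900 \frac{1}{o}}{Z{\left(-427,-247 \right)}} = \frac{700900 \frac{1}{- \frac{10474973659022466}{1237983287}}}{-247} = 700900 \left(- \frac{1237983287}{10474973659022466}\right) \left(- \frac{1}{247}\right) = \left(- \frac{433851242929150}{5237486829511233}\right) \left(- \frac{1}{247}\right) = \frac{433851242929150}{1293659246889274551}$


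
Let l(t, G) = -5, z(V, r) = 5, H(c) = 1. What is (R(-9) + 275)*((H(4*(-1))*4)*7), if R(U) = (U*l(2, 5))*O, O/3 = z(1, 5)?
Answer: 26600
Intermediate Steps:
O = 15 (O = 3*5 = 15)
R(U) = -75*U (R(U) = (U*(-5))*15 = -5*U*15 = -75*U)
(R(-9) + 275)*((H(4*(-1))*4)*7) = (-75*(-9) + 275)*((1*4)*7) = (675 + 275)*(4*7) = 950*28 = 26600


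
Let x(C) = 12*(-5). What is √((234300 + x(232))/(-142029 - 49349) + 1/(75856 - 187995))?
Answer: I*√140931995661134341499/10730468771 ≈ 1.1063*I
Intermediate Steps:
x(C) = -60
√((234300 + x(232))/(-142029 - 49349) + 1/(75856 - 187995)) = √((234300 - 60)/(-142029 - 49349) + 1/(75856 - 187995)) = √(234240/(-191378) + 1/(-112139)) = √(234240*(-1/191378) - 1/112139) = √(-117120/95689 - 1/112139) = √(-13133815369/10730468771) = I*√140931995661134341499/10730468771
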